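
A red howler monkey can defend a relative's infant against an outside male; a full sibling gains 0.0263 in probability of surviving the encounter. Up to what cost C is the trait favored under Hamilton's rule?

r to a full sibling = 1/2 (full sibs share both parents — two paths of length 2: r = 2·(1/2)^2 = 1/2).
Hamilton's rule: n·r·B > C, so the trait is favored while C < n·r·B = 1·0.5·0.0263 = 0.01315.

0.01315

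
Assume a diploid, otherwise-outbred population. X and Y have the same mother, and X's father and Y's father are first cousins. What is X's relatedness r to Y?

0.28125

Relatedness sums over independent paths through distinct common ancestors.
X and Y are related in two ways: half-sibs through their shared mother (r = 1/4) and second cousins through their fathers (r = 1/32).
r = 1/4 + 1/32 = 9/32 = 0.28125.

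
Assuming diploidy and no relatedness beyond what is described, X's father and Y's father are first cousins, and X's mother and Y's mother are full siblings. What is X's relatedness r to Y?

0.15625

Independent pedigree routes through distinct common ancestors add.
X and Y are related in two ways: second cousins through their fathers (r = 1/32) and first cousins through their mothers (r = 1/8).
r = 1/32 + 1/8 = 5/32 = 0.15625.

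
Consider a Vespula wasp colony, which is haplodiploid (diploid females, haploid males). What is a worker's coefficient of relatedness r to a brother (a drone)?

0.25

Her haploid brother carries none of their father's genes and a random half of their mother's genome; that half matches the maternal half of her own genome with probability 1/2: r = 1/2 · 1/2 = 1/4.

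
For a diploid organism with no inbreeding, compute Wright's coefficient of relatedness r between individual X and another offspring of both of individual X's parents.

0.5

Each parent–offspring link contributes a factor of 1/2, and independent paths through distinct common ancestors add.
Full sibs share both parents — two paths of length 2: r = 2·(1/2)^2 = 1/2.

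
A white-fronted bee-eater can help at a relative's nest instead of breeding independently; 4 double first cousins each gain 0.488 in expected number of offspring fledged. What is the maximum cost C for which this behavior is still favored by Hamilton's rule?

r to a double first cousin = 0.25 (double first cousins share both grandparent pairs — four paths of length 4: r = 4·(1/2)^4 = 1/4).
Hamilton's rule: n·r·B > C, so the trait is favored while C < n·r·B = 4·0.25·0.488 = 0.488.

0.488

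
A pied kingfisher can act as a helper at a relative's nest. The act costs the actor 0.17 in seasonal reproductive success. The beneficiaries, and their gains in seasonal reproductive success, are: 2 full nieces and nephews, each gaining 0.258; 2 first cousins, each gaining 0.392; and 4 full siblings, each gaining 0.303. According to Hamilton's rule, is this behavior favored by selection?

Hamilton's rule: the trait is favored when the sum of r·B over every recipient exceeds the actor's cost C.
r to a full niece or nephew = 0.25 (full aunt/uncle↔niece/nephew: two paths of length 3 through the shared grandparent pair: r = 2·(1/2)^3 = 1/4).
r to a first cousin = 0.125 (first cousins share one grandparent pair — two paths of length 4: r = 2·(1/2)^4 = 1/8).
r to a full sibling = 1/2 (full sibs share both parents — two paths of length 2: r = 2·(1/2)^2 = 1/2).
Summing one r·B term per recipient: 2·0.25·0.258 + 2·0.125·0.392 + 4·0.5·0.303 = 0.833.
0.833 > 0.17: the indirect benefit exceeds the cost.

Yes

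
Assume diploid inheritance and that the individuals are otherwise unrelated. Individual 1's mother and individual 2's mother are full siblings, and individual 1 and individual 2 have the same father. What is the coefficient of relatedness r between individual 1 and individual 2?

Wright's path rule: contributions from independent ancestry routes add.
Individual 1 and individual 2 are related in two ways: first cousins through their mothers (r = 1/8) and half-sibs through their shared father (r = 1/4).
r = 1/8 + 1/4 = 3/8 = 0.375.

0.375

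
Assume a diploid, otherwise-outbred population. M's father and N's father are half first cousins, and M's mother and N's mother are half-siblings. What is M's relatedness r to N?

Relatedness sums over independent paths through distinct common ancestors.
M and N are related in two ways: half second cousins through their fathers (r = 1/64) and half first cousins through their mothers (r = 1/16).
r = 1/64 + 1/16 = 0.078125.

0.078125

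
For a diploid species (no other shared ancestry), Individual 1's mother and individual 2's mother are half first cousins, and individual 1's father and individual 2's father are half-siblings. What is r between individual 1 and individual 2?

Wright's path rule: contributions from independent ancestry routes add.
Individual 1 and individual 2 are related in two ways: half second cousins through their mothers (r = 1/64) and half first cousins through their fathers (r = 1/16).
r = 1/64 + 1/16 = 0.078125.

0.078125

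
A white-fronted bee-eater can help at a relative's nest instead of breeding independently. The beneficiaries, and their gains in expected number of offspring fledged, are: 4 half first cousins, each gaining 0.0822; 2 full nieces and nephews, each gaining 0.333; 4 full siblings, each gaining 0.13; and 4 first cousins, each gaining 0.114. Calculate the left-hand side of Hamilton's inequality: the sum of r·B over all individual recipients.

r to a half first cousin = 1/16 (half first cousins share one grandparent — one path of length 4: r = (1/2)^4 = 1/16).
r to a full niece or nephew = 1/4 (full aunt/uncle↔niece/nephew: two paths of length 3 through the shared grandparent pair: r = 2·(1/2)^3 = 1/4).
r to a full sibling = 1/2 (full sibs share both parents — two paths of length 2: r = 2·(1/2)^2 = 1/2).
r to a first cousin = 1/8 (first cousins share one grandparent pair — two paths of length 4: r = 2·(1/2)^4 = 1/8).
Summing one r·B term per recipient: 4·0.0625·0.0822 + 2·0.25·0.333 + 4·0.5·0.13 + 4·0.125·0.114 = 0.50405.

0.50405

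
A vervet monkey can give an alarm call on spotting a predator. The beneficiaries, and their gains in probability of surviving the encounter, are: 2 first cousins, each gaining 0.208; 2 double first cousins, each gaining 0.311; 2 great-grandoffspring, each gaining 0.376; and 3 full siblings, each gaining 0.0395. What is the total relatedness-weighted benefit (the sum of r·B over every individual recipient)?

0.36075

r to a first cousin = 0.125 (first cousins share one grandparent pair — two paths of length 4: r = 2·(1/2)^4 = 1/8).
r to a double first cousin = 1/4 (double first cousins share both grandparent pairs — four paths of length 4: r = 4·(1/2)^4 = 1/4).
r to a great-grandoffspring = 0.125 (three parent–offspring links: r = (1/2)^3 = 1/8).
r to a full sibling = 0.5 (full sibs share both parents — two paths of length 2: r = 2·(1/2)^2 = 1/2).
Summing one r·B term per recipient: 2·0.125·0.208 + 2·0.25·0.311 + 2·0.125·0.376 + 3·0.5·0.0395 = 0.36075.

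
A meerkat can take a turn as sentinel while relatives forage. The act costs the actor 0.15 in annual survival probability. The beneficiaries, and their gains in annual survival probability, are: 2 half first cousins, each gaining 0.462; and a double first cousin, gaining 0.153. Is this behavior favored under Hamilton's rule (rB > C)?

Hamilton's rule: the trait is favored when the sum of r·B over every recipient exceeds the actor's cost C.
r to a half first cousin = 1/16 (half first cousins share one grandparent — one path of length 4: r = (1/2)^4 = 1/16).
r to a double first cousin = 0.25 (double first cousins share both grandparent pairs — four paths of length 4: r = 4·(1/2)^4 = 1/4).
Summing one r·B term per recipient: 2·0.0625·0.462 + 1·0.25·0.153 = 0.096.
0.096 < 0.15: the indirect benefit is less than the cost.

No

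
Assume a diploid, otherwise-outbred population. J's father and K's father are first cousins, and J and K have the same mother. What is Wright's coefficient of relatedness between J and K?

0.28125

Wright's path rule: contributions from independent ancestry routes add.
J and K are related in two ways: second cousins through their fathers (r = 1/32) and half-sibs through their shared mother (r = 1/4).
r = 1/32 + 1/4 = 9/32 = 0.28125.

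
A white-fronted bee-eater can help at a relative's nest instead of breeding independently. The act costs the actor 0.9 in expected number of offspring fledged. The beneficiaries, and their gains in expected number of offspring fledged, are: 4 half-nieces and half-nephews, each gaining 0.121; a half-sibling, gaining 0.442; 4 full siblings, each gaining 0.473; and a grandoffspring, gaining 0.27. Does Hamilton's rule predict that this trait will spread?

Yes

Hamilton's rule: the trait is favored when the sum of r·B over every recipient exceeds the actor's cost C.
r to a half-niece or half-nephew = 0.125 (half-aunt/uncle↔niece/nephew: one path of length 3: r = (1/2)^3 = 1/8).
r to a half-sibling = 0.25 (half-sibs share one parent — one path of length 2: r = (1/2)^2 = 1/4).
r to a full sibling = 0.5 (full sibs share both parents — two paths of length 2: r = 2·(1/2)^2 = 1/2).
r to a grandoffspring = 0.25 (two parent–offspring links: r = (1/2)^2 = 1/4).
Summing one r·B term per recipient: 4·0.125·0.121 + 1·0.25·0.442 + 4·0.5·0.473 + 1·0.25·0.27 = 1.1845.
1.1845 > 0.9: the indirect benefit exceeds the cost.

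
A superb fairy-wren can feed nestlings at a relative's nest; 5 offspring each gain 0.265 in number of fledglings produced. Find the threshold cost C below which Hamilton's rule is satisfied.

0.6625

r to an offspring = 0.5 (one parent–offspring link: r = (1/2)^1 = 1/2).
Hamilton's rule: n·r·B > C, so the trait is favored while C < n·r·B = 5·0.5·0.265 = 0.6625.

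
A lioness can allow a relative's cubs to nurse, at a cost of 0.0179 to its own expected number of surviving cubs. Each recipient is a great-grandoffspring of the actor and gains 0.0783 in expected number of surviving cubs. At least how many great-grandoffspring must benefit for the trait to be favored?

r to a great-grandoffspring = 0.125 (three parent–offspring links: r = (1/2)^3 = 1/8).
Hamilton's rule: n·r·B > C  ⇒  n > C/(r·B) = 0.0179/(0.125·0.0783) = 1.829.
The smallest integer exceeding 1.829 is 2.

2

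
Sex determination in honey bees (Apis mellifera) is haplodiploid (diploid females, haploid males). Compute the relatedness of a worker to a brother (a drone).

0.25

Her haploid brother carries none of their father's genes and a random half of their mother's genome; that half matches the maternal half of her own genome with probability 1/2: r = 1/2 · 1/2 = 1/4.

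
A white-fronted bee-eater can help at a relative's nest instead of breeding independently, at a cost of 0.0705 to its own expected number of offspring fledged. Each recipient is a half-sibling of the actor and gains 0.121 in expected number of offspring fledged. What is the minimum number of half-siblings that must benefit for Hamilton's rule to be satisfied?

3

r to a half-sibling = 1/4 (half-sibs share one parent — one path of length 2: r = (1/2)^2 = 1/4).
Hamilton's rule: n·r·B > C  ⇒  n > C/(r·B) = 0.0705/(0.25·0.121) = 2.331.
The smallest integer exceeding 2.331 is 3.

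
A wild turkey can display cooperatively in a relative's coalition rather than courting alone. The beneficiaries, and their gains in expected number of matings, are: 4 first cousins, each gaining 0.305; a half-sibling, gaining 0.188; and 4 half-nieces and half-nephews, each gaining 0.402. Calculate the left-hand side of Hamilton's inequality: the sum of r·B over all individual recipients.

r to a first cousin = 0.125 (first cousins share one grandparent pair — two paths of length 4: r = 2·(1/2)^4 = 1/8).
r to a half-sibling = 1/4 (half-sibs share one parent — one path of length 2: r = (1/2)^2 = 1/4).
r to a half-niece or half-nephew = 1/8 (half-aunt/uncle↔niece/nephew: one path of length 3: r = (1/2)^3 = 1/8).
Summing one r·B term per recipient: 4·0.125·0.305 + 1·0.25·0.188 + 4·0.125·0.402 = 0.4005.

0.4005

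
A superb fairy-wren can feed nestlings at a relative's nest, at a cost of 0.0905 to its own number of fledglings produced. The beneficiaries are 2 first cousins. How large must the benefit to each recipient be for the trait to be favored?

0.362

r to a first cousin = 0.125 (first cousins share one grandparent pair — two paths of length 4: r = 2·(1/2)^4 = 1/8).
Hamilton's rule with n recipients of equal r: n·r·B > C, so B > C/(n·r) = 0.0905/(2·0.125) = 0.362.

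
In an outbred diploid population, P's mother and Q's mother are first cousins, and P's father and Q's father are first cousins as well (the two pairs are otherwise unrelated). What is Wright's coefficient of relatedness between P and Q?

0.0625

Wright's path rule: contributions from independent ancestry routes add.
P and Q are related in two ways: second cousins through their mothers (r = 1/32) and second cousins through their fathers (r = 1/32).
r = 1/32 + 1/32 = 1/16 = 0.0625.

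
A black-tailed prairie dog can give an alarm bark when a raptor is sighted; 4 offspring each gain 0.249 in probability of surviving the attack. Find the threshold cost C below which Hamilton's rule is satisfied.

r to an offspring = 0.5 (one parent–offspring link: r = (1/2)^1 = 1/2).
Hamilton's rule: n·r·B > C, so the trait is favored while C < n·r·B = 4·0.5·0.249 = 0.498.

0.498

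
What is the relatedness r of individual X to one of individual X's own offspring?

0.5

Each parent–offspring link contributes a factor of 1/2, and independent paths through distinct common ancestors add.
One parent–offspring link: r = (1/2)^1 = 1/2.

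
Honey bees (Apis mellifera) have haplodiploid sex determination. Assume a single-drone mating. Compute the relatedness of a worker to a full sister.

0.75

Haplodiploid full sisters inherit their father's entire haploid genome identically (contributing 1/2) and on average half of their mother's contribution (1/2 · 1/2 = 1/4); r = 1/2 + 1/4 = 3/4.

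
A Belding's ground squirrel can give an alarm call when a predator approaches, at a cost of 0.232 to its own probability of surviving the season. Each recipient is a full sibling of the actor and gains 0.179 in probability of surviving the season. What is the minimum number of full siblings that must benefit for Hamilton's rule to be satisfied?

3

r to a full sibling = 0.5 (full sibs share both parents — two paths of length 2: r = 2·(1/2)^2 = 1/2).
Hamilton's rule: n·r·B > C  ⇒  n > C/(r·B) = 0.232/(0.5·0.179) = 2.592.
The smallest integer exceeding 2.592 is 3.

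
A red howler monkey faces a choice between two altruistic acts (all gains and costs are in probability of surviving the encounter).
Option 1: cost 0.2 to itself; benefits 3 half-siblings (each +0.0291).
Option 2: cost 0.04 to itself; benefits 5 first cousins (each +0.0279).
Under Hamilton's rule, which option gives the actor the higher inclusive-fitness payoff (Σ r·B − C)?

Option 2

Option 1: r to a half-sibling = 0.25.
Option 1: Σ r·B − C = (3·0.25·0.0291) − 0.2 = -0.178175.
Option 2: r to a first cousin = 0.125.
Option 2: Σ r·B − C = (5·0.125·0.0279) − 0.04 = -0.0225625.
Option 2 has the higher net inclusive-fitness payoff.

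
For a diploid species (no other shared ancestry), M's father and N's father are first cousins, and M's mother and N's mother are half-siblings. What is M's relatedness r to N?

0.09375

Relatedness sums over independent paths through distinct common ancestors.
M and N are related in two ways: second cousins through their fathers (r = 1/32) and half first cousins through their mothers (r = 1/16).
r = 1/32 + 1/16 = 3/32 = 0.09375.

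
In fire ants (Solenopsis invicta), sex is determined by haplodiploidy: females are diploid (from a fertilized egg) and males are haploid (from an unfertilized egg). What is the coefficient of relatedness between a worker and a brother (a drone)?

0.25

Her haploid brother carries none of their father's genes and a random half of their mother's genome; that half matches the maternal half of her own genome with probability 1/2: r = 1/2 · 1/2 = 1/4.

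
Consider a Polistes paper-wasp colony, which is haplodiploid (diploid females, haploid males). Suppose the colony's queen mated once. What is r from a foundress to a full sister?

Haplodiploid full sisters inherit their father's entire haploid genome identically (contributing 1/2) and on average half of their mother's contribution (1/2 · 1/2 = 1/4); r = 1/2 + 1/4 = 3/4.

0.75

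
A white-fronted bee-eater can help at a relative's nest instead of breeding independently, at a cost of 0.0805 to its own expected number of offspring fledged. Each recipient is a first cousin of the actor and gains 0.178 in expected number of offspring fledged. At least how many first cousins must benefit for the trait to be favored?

4

r to a first cousin = 1/8 (first cousins share one grandparent pair — two paths of length 4: r = 2·(1/2)^4 = 1/8).
Hamilton's rule: n·r·B > C  ⇒  n > C/(r·B) = 0.0805/(0.125·0.178) = 3.618.
The smallest integer exceeding 3.618 is 4.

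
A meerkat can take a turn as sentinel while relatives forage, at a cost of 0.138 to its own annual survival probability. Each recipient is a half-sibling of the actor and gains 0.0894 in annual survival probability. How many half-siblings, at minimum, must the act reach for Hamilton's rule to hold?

7

r to a half-sibling = 0.25 (half-sibs share one parent — one path of length 2: r = (1/2)^2 = 1/4).
Hamilton's rule: n·r·B > C  ⇒  n > C/(r·B) = 0.138/(0.25·0.0894) = 6.174.
The smallest integer exceeding 6.174 is 7.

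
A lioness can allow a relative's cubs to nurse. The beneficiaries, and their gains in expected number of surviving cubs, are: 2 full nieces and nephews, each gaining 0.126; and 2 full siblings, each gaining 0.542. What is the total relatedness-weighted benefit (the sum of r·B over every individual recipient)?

r to a full niece or nephew = 1/4 (full aunt/uncle↔niece/nephew: two paths of length 3 through the shared grandparent pair: r = 2·(1/2)^3 = 1/4).
r to a full sibling = 1/2 (full sibs share both parents — two paths of length 2: r = 2·(1/2)^2 = 1/2).
Summing one r·B term per recipient: 2·0.25·0.126 + 2·0.5·0.542 = 0.605.

0.605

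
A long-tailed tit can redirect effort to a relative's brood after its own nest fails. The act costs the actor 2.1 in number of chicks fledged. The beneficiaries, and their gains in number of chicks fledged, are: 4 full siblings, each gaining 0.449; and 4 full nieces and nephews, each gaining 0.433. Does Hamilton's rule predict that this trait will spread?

Hamilton's rule: the trait is favored when the sum of r·B over every recipient exceeds the actor's cost C.
r to a full sibling = 1/2 (full sibs share both parents — two paths of length 2: r = 2·(1/2)^2 = 1/2).
r to a full niece or nephew = 1/4 (full aunt/uncle↔niece/nephew: two paths of length 3 through the shared grandparent pair: r = 2·(1/2)^3 = 1/4).
Summing one r·B term per recipient: 4·0.5·0.449 + 4·0.25·0.433 = 1.331.
1.331 < 2.1: the indirect benefit is less than the cost.

No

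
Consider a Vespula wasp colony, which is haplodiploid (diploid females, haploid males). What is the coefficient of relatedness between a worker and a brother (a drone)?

Her haploid brother carries none of their father's genes and a random half of their mother's genome; that half matches the maternal half of her own genome with probability 1/2: r = 1/2 · 1/2 = 1/4.

0.25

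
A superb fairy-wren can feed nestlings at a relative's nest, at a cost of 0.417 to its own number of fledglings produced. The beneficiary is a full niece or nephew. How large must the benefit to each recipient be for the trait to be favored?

r to a full niece or nephew = 0.25 (full aunt/uncle↔niece/nephew: two paths of length 3 through the shared grandparent pair: r = 2·(1/2)^3 = 1/4).
Hamilton's rule with n recipients of equal r: n·r·B > C, so B > C/(n·r) = 0.417/(1·0.25) = 1.668.

1.668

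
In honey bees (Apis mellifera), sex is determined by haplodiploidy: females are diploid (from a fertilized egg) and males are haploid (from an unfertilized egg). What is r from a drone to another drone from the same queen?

Haploid brothers each carry a random half of the queen's diploid genome, so on average they share half: r = 1/2.

0.5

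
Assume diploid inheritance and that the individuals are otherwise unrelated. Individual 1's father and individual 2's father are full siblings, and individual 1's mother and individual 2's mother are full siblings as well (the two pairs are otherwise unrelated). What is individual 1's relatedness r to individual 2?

Independent pedigree routes through distinct common ancestors add.
Individual 1 and individual 2 are related in two ways: first cousins through their fathers (r = 1/8) and first cousins through their mothers (r = 1/8) — i.e. double first cousins.
r = 1/8 + 1/8 = 1/4 = 0.25.

0.25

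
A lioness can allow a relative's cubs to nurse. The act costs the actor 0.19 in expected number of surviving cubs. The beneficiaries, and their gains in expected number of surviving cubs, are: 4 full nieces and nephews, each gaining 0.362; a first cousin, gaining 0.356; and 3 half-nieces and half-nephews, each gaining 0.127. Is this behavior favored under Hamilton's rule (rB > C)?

Yes

Hamilton's rule: the trait is favored when the sum of r·B over every recipient exceeds the actor's cost C.
r to a full niece or nephew = 0.25 (full aunt/uncle↔niece/nephew: two paths of length 3 through the shared grandparent pair: r = 2·(1/2)^3 = 1/4).
r to a first cousin = 0.125 (first cousins share one grandparent pair — two paths of length 4: r = 2·(1/2)^4 = 1/8).
r to a half-niece or half-nephew = 0.125 (half-aunt/uncle↔niece/nephew: one path of length 3: r = (1/2)^3 = 1/8).
Summing one r·B term per recipient: 4·0.25·0.362 + 1·0.125·0.356 + 3·0.125·0.127 = 0.454125.
0.454125 > 0.19: the indirect benefit exceeds the cost.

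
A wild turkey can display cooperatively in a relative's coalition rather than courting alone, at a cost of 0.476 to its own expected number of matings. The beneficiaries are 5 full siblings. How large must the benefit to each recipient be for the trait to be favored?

r to a full sibling = 1/2 (full sibs share both parents — two paths of length 2: r = 2·(1/2)^2 = 1/2).
Hamilton's rule with n recipients of equal r: n·r·B > C, so B > C/(n·r) = 0.476/(5·0.5) = 0.1904.

0.1904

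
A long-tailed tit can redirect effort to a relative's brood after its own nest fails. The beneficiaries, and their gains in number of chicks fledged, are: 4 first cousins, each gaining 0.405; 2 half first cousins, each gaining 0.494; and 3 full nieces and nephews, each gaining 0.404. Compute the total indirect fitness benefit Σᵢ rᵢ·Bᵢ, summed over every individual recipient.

0.56725

r to a first cousin = 1/8 (first cousins share one grandparent pair — two paths of length 4: r = 2·(1/2)^4 = 1/8).
r to a half first cousin = 1/16 (half first cousins share one grandparent — one path of length 4: r = (1/2)^4 = 1/16).
r to a full niece or nephew = 1/4 (full aunt/uncle↔niece/nephew: two paths of length 3 through the shared grandparent pair: r = 2·(1/2)^3 = 1/4).
Summing one r·B term per recipient: 4·0.125·0.405 + 2·0.0625·0.494 + 3·0.25·0.404 = 0.56725.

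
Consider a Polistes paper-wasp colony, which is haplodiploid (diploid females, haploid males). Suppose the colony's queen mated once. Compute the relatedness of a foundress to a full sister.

Haplodiploid full sisters inherit their father's entire haploid genome identically (contributing 1/2) and on average half of their mother's contribution (1/2 · 1/2 = 1/4); r = 1/2 + 1/4 = 3/4.

0.75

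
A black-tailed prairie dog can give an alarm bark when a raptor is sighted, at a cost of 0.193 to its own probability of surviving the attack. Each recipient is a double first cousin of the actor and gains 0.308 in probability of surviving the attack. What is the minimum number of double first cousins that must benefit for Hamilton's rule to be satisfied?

r to a double first cousin = 1/4 (double first cousins share both grandparent pairs — four paths of length 4: r = 4·(1/2)^4 = 1/4).
Hamilton's rule: n·r·B > C  ⇒  n > C/(r·B) = 0.193/(0.25·0.308) = 2.506.
The smallest integer exceeding 2.506 is 3.

3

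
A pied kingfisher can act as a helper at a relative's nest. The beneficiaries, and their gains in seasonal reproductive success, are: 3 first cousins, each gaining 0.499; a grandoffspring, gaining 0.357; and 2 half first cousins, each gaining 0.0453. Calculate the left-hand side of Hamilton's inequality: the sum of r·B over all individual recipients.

0.2820375

r to a first cousin = 1/8 (first cousins share one grandparent pair — two paths of length 4: r = 2·(1/2)^4 = 1/8).
r to a grandoffspring = 1/4 (two parent–offspring links: r = (1/2)^2 = 1/4).
r to a half first cousin = 0.0625 (half first cousins share one grandparent — one path of length 4: r = (1/2)^4 = 1/16).
Summing one r·B term per recipient: 3·0.125·0.499 + 1·0.25·0.357 + 2·0.0625·0.0453 = 0.2820375.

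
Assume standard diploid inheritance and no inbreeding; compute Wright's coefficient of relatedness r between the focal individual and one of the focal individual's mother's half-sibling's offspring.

0.0625

Each parent–offspring link contributes a factor of 1/2, and independent paths through distinct common ancestors add.
Half first cousins share one grandparent — one path of length 4: r = (1/2)^4 = 1/16.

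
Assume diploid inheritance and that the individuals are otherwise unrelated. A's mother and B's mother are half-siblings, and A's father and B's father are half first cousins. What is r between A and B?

Relatedness sums over independent paths through distinct common ancestors.
A and B are related in two ways: half first cousins through their mothers (r = 1/16) and half second cousins through their fathers (r = 1/64).
r = 1/16 + 1/64 = 5/64 = 0.078125.

0.078125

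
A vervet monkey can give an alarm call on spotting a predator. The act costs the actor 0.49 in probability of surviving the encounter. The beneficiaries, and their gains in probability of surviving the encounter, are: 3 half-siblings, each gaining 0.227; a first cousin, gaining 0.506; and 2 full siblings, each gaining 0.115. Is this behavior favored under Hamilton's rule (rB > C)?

Hamilton's rule: the trait is favored when the sum of r·B over every recipient exceeds the actor's cost C.
r to a half-sibling = 0.25 (half-sibs share one parent — one path of length 2: r = (1/2)^2 = 1/4).
r to a first cousin = 0.125 (first cousins share one grandparent pair — two paths of length 4: r = 2·(1/2)^4 = 1/8).
r to a full sibling = 1/2 (full sibs share both parents — two paths of length 2: r = 2·(1/2)^2 = 1/2).
Summing one r·B term per recipient: 3·0.25·0.227 + 1·0.125·0.506 + 2·0.5·0.115 = 0.3485.
0.3485 < 0.49: the indirect benefit is less than the cost.

No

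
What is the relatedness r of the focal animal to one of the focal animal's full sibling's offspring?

0.25

Each parent–offspring link contributes a factor of 1/2, and independent paths through distinct common ancestors add.
Full aunt/uncle↔niece/nephew: two paths of length 3 through the shared grandparent pair: r = 2·(1/2)^3 = 1/4.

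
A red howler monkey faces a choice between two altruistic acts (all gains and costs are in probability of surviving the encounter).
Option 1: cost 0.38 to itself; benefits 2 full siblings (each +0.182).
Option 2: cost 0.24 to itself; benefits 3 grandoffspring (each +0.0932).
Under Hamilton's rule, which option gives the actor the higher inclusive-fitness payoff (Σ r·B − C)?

Option 1: r to a full sibling = 0.5.
Option 1: Σ r·B − C = (2·0.5·0.182) − 0.38 = -0.198.
Option 2: r to a grandoffspring = 0.25.
Option 2: Σ r·B − C = (3·0.25·0.0932) − 0.24 = -0.1701.
Option 2 has the higher net inclusive-fitness payoff.

Option 2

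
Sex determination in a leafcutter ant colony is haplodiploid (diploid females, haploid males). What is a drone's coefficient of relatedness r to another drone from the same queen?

Haploid brothers each carry a random half of the queen's diploid genome, so on average they share half: r = 1/2.

0.5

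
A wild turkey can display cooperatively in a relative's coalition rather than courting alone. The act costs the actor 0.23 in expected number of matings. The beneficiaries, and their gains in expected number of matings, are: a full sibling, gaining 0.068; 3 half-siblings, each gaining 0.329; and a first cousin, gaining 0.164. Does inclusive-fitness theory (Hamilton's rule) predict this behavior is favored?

Hamilton's rule: the trait is favored when the sum of r·B over every recipient exceeds the actor's cost C.
r to a full sibling = 0.5 (full sibs share both parents — two paths of length 2: r = 2·(1/2)^2 = 1/2).
r to a half-sibling = 0.25 (half-sibs share one parent — one path of length 2: r = (1/2)^2 = 1/4).
r to a first cousin = 1/8 (first cousins share one grandparent pair — two paths of length 4: r = 2·(1/2)^4 = 1/8).
Summing one r·B term per recipient: 1·0.5·0.068 + 3·0.25·0.329 + 1·0.125·0.164 = 0.30125.
0.30125 > 0.23: the indirect benefit exceeds the cost.

Yes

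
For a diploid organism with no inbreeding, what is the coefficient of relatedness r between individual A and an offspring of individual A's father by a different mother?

Each parent–offspring link contributes a factor of 1/2, and independent paths through distinct common ancestors add.
Half-sibs share one parent — one path of length 2: r = (1/2)^2 = 1/4.

0.25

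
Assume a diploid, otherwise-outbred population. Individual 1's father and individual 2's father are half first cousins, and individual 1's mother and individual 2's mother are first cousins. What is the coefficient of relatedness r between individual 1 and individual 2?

With two independent routes of shared ancestry, r is the sum of the two contributions.
Individual 1 and individual 2 are related in two ways: half second cousins through their fathers (r = 1/64) and second cousins through their mothers (r = 1/32).
r = 1/64 + 1/32 = 0.046875.

0.046875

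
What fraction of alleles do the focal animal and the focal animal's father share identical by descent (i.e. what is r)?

Each parent–offspring link contributes a factor of 1/2, and independent paths through distinct common ancestors add.
One parent–offspring link: r = (1/2)^1 = 1/2.

0.5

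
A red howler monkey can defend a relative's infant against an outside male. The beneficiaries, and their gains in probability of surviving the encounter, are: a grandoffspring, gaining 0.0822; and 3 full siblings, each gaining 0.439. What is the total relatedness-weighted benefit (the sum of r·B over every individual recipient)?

0.67905

r to a grandoffspring = 1/4 (two parent–offspring links: r = (1/2)^2 = 1/4).
r to a full sibling = 0.5 (full sibs share both parents — two paths of length 2: r = 2·(1/2)^2 = 1/2).
Summing one r·B term per recipient: 1·0.25·0.0822 + 3·0.5·0.439 = 0.67905.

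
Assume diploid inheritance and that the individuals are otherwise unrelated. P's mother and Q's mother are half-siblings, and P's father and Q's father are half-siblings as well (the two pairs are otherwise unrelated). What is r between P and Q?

0.125

Relatedness sums over independent paths through distinct common ancestors.
P and Q are related in two ways: half first cousins through their mothers (r = 1/16) and half first cousins through their fathers (r = 1/16).
r = 1/16 + 1/16 = 1/8 = 0.125.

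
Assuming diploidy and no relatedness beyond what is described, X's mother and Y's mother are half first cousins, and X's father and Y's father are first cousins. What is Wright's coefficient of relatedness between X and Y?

0.046875

Independent pedigree routes through distinct common ancestors add.
X and Y are related in two ways: half second cousins through their mothers (r = 1/64) and second cousins through their fathers (r = 1/32).
r = 1/64 + 1/32 = 0.046875.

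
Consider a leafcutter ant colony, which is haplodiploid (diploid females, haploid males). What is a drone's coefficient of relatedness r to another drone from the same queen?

0.5

Haploid brothers each carry a random half of the queen's diploid genome, so on average they share half: r = 1/2.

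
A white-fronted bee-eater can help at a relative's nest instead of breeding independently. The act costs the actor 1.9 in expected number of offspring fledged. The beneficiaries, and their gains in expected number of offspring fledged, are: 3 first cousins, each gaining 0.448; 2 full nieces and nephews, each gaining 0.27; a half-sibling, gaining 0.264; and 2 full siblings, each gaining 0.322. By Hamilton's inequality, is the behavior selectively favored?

No

Hamilton's rule: the trait is favored when the sum of r·B over every recipient exceeds the actor's cost C.
r to a first cousin = 0.125 (first cousins share one grandparent pair — two paths of length 4: r = 2·(1/2)^4 = 1/8).
r to a full niece or nephew = 1/4 (full aunt/uncle↔niece/nephew: two paths of length 3 through the shared grandparent pair: r = 2·(1/2)^3 = 1/4).
r to a half-sibling = 1/4 (half-sibs share one parent — one path of length 2: r = (1/2)^2 = 1/4).
r to a full sibling = 0.5 (full sibs share both parents — two paths of length 2: r = 2·(1/2)^2 = 1/2).
Summing one r·B term per recipient: 3·0.125·0.448 + 2·0.25·0.27 + 1·0.25·0.264 + 2·0.5·0.322 = 0.691.
0.691 < 1.9: the indirect benefit is less than the cost.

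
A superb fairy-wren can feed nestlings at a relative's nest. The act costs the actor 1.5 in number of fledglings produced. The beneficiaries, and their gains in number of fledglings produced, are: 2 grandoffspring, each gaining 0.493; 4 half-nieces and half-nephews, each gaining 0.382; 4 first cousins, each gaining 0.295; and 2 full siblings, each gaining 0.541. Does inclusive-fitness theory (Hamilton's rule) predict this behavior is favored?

No

Hamilton's rule: the trait is favored when the sum of r·B over every recipient exceeds the actor's cost C.
r to a grandoffspring = 1/4 (two parent–offspring links: r = (1/2)^2 = 1/4).
r to a half-niece or half-nephew = 1/8 (half-aunt/uncle↔niece/nephew: one path of length 3: r = (1/2)^3 = 1/8).
r to a first cousin = 0.125 (first cousins share one grandparent pair — two paths of length 4: r = 2·(1/2)^4 = 1/8).
r to a full sibling = 0.5 (full sibs share both parents — two paths of length 2: r = 2·(1/2)^2 = 1/2).
Summing one r·B term per recipient: 2·0.25·0.493 + 4·0.125·0.382 + 4·0.125·0.295 + 2·0.5·0.541 = 1.126.
1.126 < 1.5: the indirect benefit is less than the cost.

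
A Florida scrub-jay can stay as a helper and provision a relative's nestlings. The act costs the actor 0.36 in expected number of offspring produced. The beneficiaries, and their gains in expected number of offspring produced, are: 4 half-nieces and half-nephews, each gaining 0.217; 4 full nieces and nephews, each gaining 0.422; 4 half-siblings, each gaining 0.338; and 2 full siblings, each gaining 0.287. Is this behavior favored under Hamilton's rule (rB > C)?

Hamilton's rule: the trait is favored when the sum of r·B over every recipient exceeds the actor's cost C.
r to a half-niece or half-nephew = 1/8 (half-aunt/uncle↔niece/nephew: one path of length 3: r = (1/2)^3 = 1/8).
r to a full niece or nephew = 1/4 (full aunt/uncle↔niece/nephew: two paths of length 3 through the shared grandparent pair: r = 2·(1/2)^3 = 1/4).
r to a half-sibling = 1/4 (half-sibs share one parent — one path of length 2: r = (1/2)^2 = 1/4).
r to a full sibling = 1/2 (full sibs share both parents — two paths of length 2: r = 2·(1/2)^2 = 1/2).
Summing one r·B term per recipient: 4·0.125·0.217 + 4·0.25·0.422 + 4·0.25·0.338 + 2·0.5·0.287 = 1.1555.
1.1555 > 0.36: the indirect benefit exceeds the cost.

Yes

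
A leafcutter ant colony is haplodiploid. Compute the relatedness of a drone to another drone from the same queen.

0.5

Haploid brothers each carry a random half of the queen's diploid genome, so on average they share half: r = 1/2.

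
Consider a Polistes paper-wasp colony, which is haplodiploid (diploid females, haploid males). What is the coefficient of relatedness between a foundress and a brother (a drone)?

0.25

Her haploid brother carries none of their father's genes and a random half of their mother's genome; that half matches the maternal half of her own genome with probability 1/2: r = 1/2 · 1/2 = 1/4.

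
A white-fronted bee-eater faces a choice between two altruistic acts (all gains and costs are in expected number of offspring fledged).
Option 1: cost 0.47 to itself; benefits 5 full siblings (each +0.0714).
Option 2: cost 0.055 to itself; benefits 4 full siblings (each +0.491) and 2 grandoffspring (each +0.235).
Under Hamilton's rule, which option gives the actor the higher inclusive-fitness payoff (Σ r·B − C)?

Option 1: r to a full sibling = 0.5.
Option 1: Σ r·B − C = (5·0.5·0.0714) − 0.47 = -0.2915.
Option 2: r to a full sibling = 0.5.
Option 2: r to a grandoffspring = 0.25.
Option 2: Σ r·B − C = (4·0.5·0.491 + 2·0.25·0.235) − 0.055 = 1.0445.
Option 2 has the higher net inclusive-fitness payoff.

Option 2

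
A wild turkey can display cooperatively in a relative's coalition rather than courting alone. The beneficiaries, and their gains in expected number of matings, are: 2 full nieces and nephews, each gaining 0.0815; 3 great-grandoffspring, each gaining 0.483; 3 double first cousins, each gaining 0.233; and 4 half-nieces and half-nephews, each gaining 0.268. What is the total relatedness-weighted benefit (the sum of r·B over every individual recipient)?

0.530625

r to a full niece or nephew = 0.25 (full aunt/uncle↔niece/nephew: two paths of length 3 through the shared grandparent pair: r = 2·(1/2)^3 = 1/4).
r to a great-grandoffspring = 0.125 (three parent–offspring links: r = (1/2)^3 = 1/8).
r to a double first cousin = 0.25 (double first cousins share both grandparent pairs — four paths of length 4: r = 4·(1/2)^4 = 1/4).
r to a half-niece or half-nephew = 1/8 (half-aunt/uncle↔niece/nephew: one path of length 3: r = (1/2)^3 = 1/8).
Summing one r·B term per recipient: 2·0.25·0.0815 + 3·0.125·0.483 + 3·0.25·0.233 + 4·0.125·0.268 = 0.530625.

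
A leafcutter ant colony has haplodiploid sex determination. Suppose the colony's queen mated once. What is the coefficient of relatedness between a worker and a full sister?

Haplodiploid full sisters inherit their father's entire haploid genome identically (contributing 1/2) and on average half of their mother's contribution (1/2 · 1/2 = 1/4); r = 1/2 + 1/4 = 3/4.

0.75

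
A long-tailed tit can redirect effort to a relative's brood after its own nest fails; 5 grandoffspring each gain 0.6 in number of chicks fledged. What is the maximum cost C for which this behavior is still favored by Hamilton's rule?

0.75

r to a grandoffspring = 0.25 (two parent–offspring links: r = (1/2)^2 = 1/4).
Hamilton's rule: n·r·B > C, so the trait is favored while C < n·r·B = 5·0.25·0.6 = 0.75.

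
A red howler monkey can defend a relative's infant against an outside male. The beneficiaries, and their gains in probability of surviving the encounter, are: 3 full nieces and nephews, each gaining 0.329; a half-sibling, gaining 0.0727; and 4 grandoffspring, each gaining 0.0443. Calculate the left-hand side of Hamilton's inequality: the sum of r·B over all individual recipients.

0.309225

r to a full niece or nephew = 0.25 (full aunt/uncle↔niece/nephew: two paths of length 3 through the shared grandparent pair: r = 2·(1/2)^3 = 1/4).
r to a half-sibling = 1/4 (half-sibs share one parent — one path of length 2: r = (1/2)^2 = 1/4).
r to a grandoffspring = 1/4 (two parent–offspring links: r = (1/2)^2 = 1/4).
Summing one r·B term per recipient: 3·0.25·0.329 + 1·0.25·0.0727 + 4·0.25·0.0443 = 0.309225.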